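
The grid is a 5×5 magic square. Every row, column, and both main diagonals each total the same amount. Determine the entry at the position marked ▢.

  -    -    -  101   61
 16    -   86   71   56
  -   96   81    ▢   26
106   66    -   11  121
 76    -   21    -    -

41

Anti-diagonal is complete and sums to 355; that is the magic constant.
Row 2: 16 + 86 + 71 + 56 + ? = 355, so (2,2) = 126.
Using row 4: 106 + 66 + 11 + 121 + ? → (4,3) = 355 − 304 = 51.
Using column 3: 86 + 81 + 51 + 21 + ? → (1,3) = 355 − 239 = 116.
Using column 5: 61 + 56 + 26 + 121 + ? → (5,5) = 355 − 264 = 91.
Main diagonal must total 355; the given cells sum to 309, so (1,1) = 46.
The remaining cell in row 1 is (1,2) = 355 − 324 = 31.
Column 1 needs 355; the known cells sum to 244, so (3,1) = 111.
From column 2, 355 − (31 + 126 + 96 + 66) gives (5,2) = 36.
Row 3 must total 355; the given cells sum to 314, so (3,4) = 41.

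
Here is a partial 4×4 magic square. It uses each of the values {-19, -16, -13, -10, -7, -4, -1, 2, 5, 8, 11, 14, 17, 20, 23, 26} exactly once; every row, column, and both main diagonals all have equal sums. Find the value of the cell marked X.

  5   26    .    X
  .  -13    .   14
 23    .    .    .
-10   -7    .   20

-1

The 16 entries sum to 56, so each line sums to 56/4 = 14.
The remaining cell in row 4 is (4,3) = 14 − 3 = 11.
Column 1: 5 + 23 + (-10) + ? = 14, so (2,1) = -4.
Column 2 must total 14; the given cells sum to 6, so (3,2) = 8.
From main diagonal, 14 − (5 + (-13) + 20) gives (3,3) = 2.
Using row 2: -4 + (-13) + 14 + ? → (2,3) = 14 − (-3) = 17.
Row 3 must total 14; the given cells sum to 33, so (3,4) = -19.
Column 3 must total 14; the given cells sum to 30, so (1,3) = -16.
Using column 4: 14 + (-19) + 20 + ? → (1,4) = 14 − 15 = -1.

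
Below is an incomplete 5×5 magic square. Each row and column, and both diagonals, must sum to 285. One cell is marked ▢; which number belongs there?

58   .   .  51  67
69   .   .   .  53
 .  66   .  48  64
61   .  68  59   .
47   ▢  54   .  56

63

The remaining cell in column 1 is (3,1) = 285 − 235 = 50.
Using column 5: 67 + 53 + 64 + 56 + ? → (4,5) = 285 − 240 = 45.
From row 3, 285 − (50 + 66 + 48 + 64) gives (3,3) = 57.
The remaining cell in row 4 is (4,2) = 285 − 233 = 52.
Main diagonal must total 285; the given cells sum to 230, so (2,2) = 55.
The remaining cell in anti-diagonal is (2,4) = 285 − 223 = 62.
Row 2 needs 285; the known cells sum to 239, so (2,3) = 46.
Column 3 needs 285; the known cells sum to 225, so (1,3) = 60.
Column 4 needs 285; the known cells sum to 220, so (5,4) = 65.
Row 1 must total 285; the given cells sum to 236, so (1,2) = 49.
Row 5 must total 285; the given cells sum to 222, so (5,2) = 63.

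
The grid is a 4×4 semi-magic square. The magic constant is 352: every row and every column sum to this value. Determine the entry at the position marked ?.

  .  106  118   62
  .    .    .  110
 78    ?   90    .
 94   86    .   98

102

From row 1, 352 − (106 + 118 + 62) gives (1,1) = 66.
Using row 4: 94 + 86 + 98 + ? → (4,3) = 352 − 278 = 74.
Column 1: 66 + 78 + 94 + ? = 352, so (2,1) = 114.
Column 3 must total 352; the given cells sum to 282, so (2,3) = 70.
The remaining cell in column 4 is (3,4) = 352 − 270 = 82.
Row 2: 114 + 70 + 110 + ? = 352, so (2,2) = 58.
The remaining cell in row 3 is (3,2) = 352 − 250 = 102.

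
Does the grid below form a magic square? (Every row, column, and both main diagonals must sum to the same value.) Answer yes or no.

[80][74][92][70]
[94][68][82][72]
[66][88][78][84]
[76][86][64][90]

Row 1: 80 + 74 + 92 + 70 = 316.
Row 2: 94 + 68 + 82 + 72 = 316.
Row 3: 66 + 88 + 78 + 84 = 316.
Row 4: 76 + 86 + 64 + 90 = 316.
Column 1: 80 + 94 + 66 + 76 = 316.
Column 2: 74 + 68 + 88 + 86 = 316.
Column 3: 92 + 82 + 78 + 64 = 316.
Column 4: 70 + 72 + 84 + 90 = 316.
Main diagonal: 80 + 68 + 78 + 90 = 316.
Anti-diagonal: 70 + 82 + 88 + 76 = 316.
All lines sum to 316.

Yes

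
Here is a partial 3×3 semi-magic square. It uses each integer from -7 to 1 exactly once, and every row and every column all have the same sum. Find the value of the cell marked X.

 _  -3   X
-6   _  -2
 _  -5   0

The entries are -7 through 1, which sum to -27, so each line sums to -27/3 = -9.
Row 2 must total -9; the given cells sum to -8, so (2,2) = -1.
The remaining cell in row 3 is (3,1) = -9 − (-5) = -4.
Using column 1: -6 + (-4) + ? → (1,1) = -9 − (-10) = 1.
Using column 3: -2 + 0 + ? → (1,3) = -9 − (-2) = -7.

-7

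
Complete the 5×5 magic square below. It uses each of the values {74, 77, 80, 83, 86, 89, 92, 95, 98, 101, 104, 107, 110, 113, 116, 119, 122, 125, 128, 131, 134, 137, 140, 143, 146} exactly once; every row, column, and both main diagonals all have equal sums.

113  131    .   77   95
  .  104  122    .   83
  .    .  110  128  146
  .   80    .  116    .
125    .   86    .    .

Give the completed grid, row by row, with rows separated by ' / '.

113 131 134 77 95 / 101 104 122 140 83 / 74 92 110 128 146 / 137 80 98 116 119 / 125 143 86 89 107

The 25 entries sum to 2750, so each line sums to 2750/5 = 550.
From row 1, 550 − (113 + 131 + 77 + 95) gives (1,3) = 134.
Using column 3: 134 + 122 + 110 + 86 + ? → (4,3) = 550 − 452 = 98.
The remaining cell in main diagonal is (5,5) = 550 − 443 = 107.
Anti-diagonal needs 550; the known cells sum to 410, so (2,4) = 140.
Using row 2: 104 + 122 + 140 + 83 + ? → (2,1) = 550 − 449 = 101.
Column 4 must total 550; the given cells sum to 461, so (5,4) = 89.
Column 5: 95 + 83 + 146 + 107 + ? = 550, so (4,5) = 119.
Using row 4: 80 + 98 + 116 + 119 + ? → (4,1) = 550 − 413 = 137.
Row 5 needs 550; the known cells sum to 407, so (5,2) = 143.
Column 1 must total 550; the given cells sum to 476, so (3,1) = 74.
From column 2, 550 − (131 + 104 + 80 + 143) gives (3,2) = 92.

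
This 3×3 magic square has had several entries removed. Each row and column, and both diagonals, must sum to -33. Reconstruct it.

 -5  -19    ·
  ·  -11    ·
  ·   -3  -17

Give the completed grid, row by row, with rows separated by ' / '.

Row 1 needs -33; the known cells sum to -24, so (1,3) = -9.
Row 3 must total -33; the given cells sum to -20, so (3,1) = -13.
Using column 1: -5 + (-13) + ? → (2,1) = -33 − (-18) = -15.
Column 3 needs -33; the known cells sum to -26, so (2,3) = -7.

-5 -19 -9 / -15 -11 -7 / -13 -3 -17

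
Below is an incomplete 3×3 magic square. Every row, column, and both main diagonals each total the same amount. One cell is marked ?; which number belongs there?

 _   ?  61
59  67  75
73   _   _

71

Row 2 is complete and sums to 201; that is the magic constant.
From column 1, 201 − (59 + 73) gives (1,1) = 69.
Column 3: 61 + 75 + ? = 201, so (3,3) = 65.
Row 1 needs 201; the known cells sum to 130, so (1,2) = 71.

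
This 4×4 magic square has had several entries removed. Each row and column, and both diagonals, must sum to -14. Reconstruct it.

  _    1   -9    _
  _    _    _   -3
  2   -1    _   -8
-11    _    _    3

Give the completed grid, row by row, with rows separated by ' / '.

Row 3 needs -14; the known cells sum to -7, so (3,3) = -7.
Column 4 must total -14; the given cells sum to -8, so (1,4) = -6.
Using anti-diagonal: -6 + (-1) + (-11) + ? → (2,3) = -14 − (-18) = 4.
Row 1: 1 + (-9) + (-6) + ? = -14, so (1,1) = 0.
The remaining cell in column 1 is (2,1) = -14 − (-9) = -5.
Column 3 must total -14; the given cells sum to -12, so (4,3) = -2.
The remaining cell in main diagonal is (2,2) = -14 − (-4) = -10.
Row 4 needs -14; the known cells sum to -10, so (4,2) = -4.

0 1 -9 -6 / -5 -10 4 -3 / 2 -1 -7 -8 / -11 -4 -2 3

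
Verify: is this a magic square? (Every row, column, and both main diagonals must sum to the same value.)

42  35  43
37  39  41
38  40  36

No — main diagonal sums to 117 but column 2 sums to 114.

Row 1: 42 + 35 + 43 = 120.
Row 2: 37 + 39 + 41 = 117.
Row 3: 38 + 40 + 36 = 114.
Column 1: 42 + 37 + 38 = 117.
Column 2: 35 + 39 + 40 = 114.
Column 3: 43 + 41 + 36 = 120.
Main diagonal: 42 + 39 + 36 = 117.
Anti-diagonal: 43 + 39 + 38 = 120.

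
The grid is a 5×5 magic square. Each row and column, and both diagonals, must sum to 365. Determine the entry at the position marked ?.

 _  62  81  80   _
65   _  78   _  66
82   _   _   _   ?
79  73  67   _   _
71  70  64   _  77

The remaining cell in row 5 is (5,4) = 365 − 282 = 83.
Using column 1: 65 + 82 + 79 + 71 + ? → (1,1) = 365 − 297 = 68.
From column 3, 365 − (81 + 78 + 67 + 64) gives (3,3) = 75.
The remaining cell in row 1 is (1,5) = 365 − 291 = 74.
The remaining cell in anti-diagonal is (2,4) = 365 − 293 = 72.
From row 2, 365 − (65 + 78 + 72 + 66) gives (2,2) = 84.
From column 2, 365 − (62 + 84 + 73 + 70) gives (3,2) = 76.
Main diagonal must total 365; the given cells sum to 304, so (4,4) = 61.
Row 4 must total 365; the given cells sum to 280, so (4,5) = 85.
From column 4, 365 − (80 + 72 + 61 + 83) gives (3,4) = 69.
Column 5: 74 + 66 + 85 + 77 + ? = 365, so (3,5) = 63.

63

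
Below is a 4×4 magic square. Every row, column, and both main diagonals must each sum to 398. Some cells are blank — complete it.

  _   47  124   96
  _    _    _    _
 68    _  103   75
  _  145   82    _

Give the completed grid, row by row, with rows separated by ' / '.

131 47 124 96 / 138 54 89 117 / 68 152 103 75 / 61 145 82 110

The remaining cell in row 1 is (1,1) = 398 − 267 = 131.
Row 3: 68 + 103 + 75 + ? = 398, so (3,2) = 152.
Column 2 must total 398; the given cells sum to 344, so (2,2) = 54.
Column 3: 124 + 103 + 82 + ? = 398, so (2,3) = 89.
Using main diagonal: 131 + 54 + 103 + ? → (4,4) = 398 − 288 = 110.
Anti-diagonal must total 398; the given cells sum to 337, so (4,1) = 61.
Column 1 must total 398; the given cells sum to 260, so (2,1) = 138.
Column 4 must total 398; the given cells sum to 281, so (2,4) = 117.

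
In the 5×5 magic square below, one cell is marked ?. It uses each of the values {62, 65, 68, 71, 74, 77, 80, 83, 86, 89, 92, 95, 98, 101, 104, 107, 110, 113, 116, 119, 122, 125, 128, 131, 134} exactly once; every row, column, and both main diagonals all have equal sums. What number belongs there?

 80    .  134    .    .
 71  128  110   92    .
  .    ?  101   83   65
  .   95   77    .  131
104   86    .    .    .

The 25 entries sum to 2450, so each line sums to 2450/5 = 490.
The remaining cell in row 2 is (2,5) = 490 − 401 = 89.
Using column 3: 134 + 110 + 101 + 77 + ? → (5,3) = 490 − 422 = 68.
Using anti-diagonal: 92 + 101 + 95 + 104 + ? → (1,5) = 490 − 392 = 98.
Using column 5: 98 + 89 + 65 + 131 + ? → (5,5) = 490 − 383 = 107.
Main diagonal: 80 + 128 + 101 + 107 + ? = 490, so (4,4) = 74.
Row 4: 95 + 77 + 74 + 131 + ? = 490, so (4,1) = 113.
The remaining cell in row 5 is (5,4) = 490 − 365 = 125.
Column 1 needs 490; the known cells sum to 368, so (3,1) = 122.
From column 4, 490 − (92 + 83 + 74 + 125) gives (1,4) = 116.
Using row 1: 80 + 134 + 116 + 98 + ? → (1,2) = 490 − 428 = 62.
Row 3 must total 490; the given cells sum to 371, so (3,2) = 119.

119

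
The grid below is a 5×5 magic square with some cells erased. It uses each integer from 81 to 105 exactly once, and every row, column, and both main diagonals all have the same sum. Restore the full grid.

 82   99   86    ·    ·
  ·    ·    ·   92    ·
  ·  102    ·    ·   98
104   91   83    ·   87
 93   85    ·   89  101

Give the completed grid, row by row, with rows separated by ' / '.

The entries are 81 through 105, which sum to 2325, so each line sums to 2325/5 = 465.
The remaining cell in row 4 is (4,4) = 465 − 365 = 100.
From row 5, 465 − (93 + 85 + 89 + 101) gives (5,3) = 97.
Column 2 needs 465; the known cells sum to 377, so (2,2) = 88.
The remaining cell in main diagonal is (3,3) = 465 − 371 = 94.
Anti-diagonal must total 465; the given cells sum to 370, so (1,5) = 95.
Row 1 needs 465; the known cells sum to 362, so (1,4) = 103.
Using column 3: 86 + 94 + 83 + 97 + ? → (2,3) = 465 − 360 = 105.
Column 4 needs 465; the known cells sum to 384, so (3,4) = 81.
Column 5: 95 + 98 + 87 + 101 + ? = 465, so (2,5) = 84.
Row 2: 88 + 105 + 92 + 84 + ? = 465, so (2,1) = 96.
Row 3: 102 + 94 + 81 + 98 + ? = 465, so (3,1) = 90.

82 99 86 103 95 / 96 88 105 92 84 / 90 102 94 81 98 / 104 91 83 100 87 / 93 85 97 89 101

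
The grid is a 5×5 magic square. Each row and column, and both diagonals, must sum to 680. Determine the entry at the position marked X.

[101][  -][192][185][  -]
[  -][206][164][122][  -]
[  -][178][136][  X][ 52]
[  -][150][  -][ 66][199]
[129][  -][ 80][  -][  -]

Column 3 needs 680; the known cells sum to 572, so (4,3) = 108.
The remaining cell in main diagonal is (5,5) = 680 − 509 = 171.
Anti-diagonal: 122 + 136 + 150 + 129 + ? = 680, so (1,5) = 143.
Row 1: 101 + 192 + 185 + 143 + ? = 680, so (1,2) = 59.
Using row 4: 150 + 108 + 66 + 199 + ? → (4,1) = 680 − 523 = 157.
Column 2: 59 + 206 + 178 + 150 + ? = 680, so (5,2) = 87.
Using column 5: 143 + 52 + 199 + 171 + ? → (2,5) = 680 − 565 = 115.
From row 2, 680 − (206 + 164 + 122 + 115) gives (2,1) = 73.
From row 5, 680 − (129 + 87 + 80 + 171) gives (5,4) = 213.
From column 1, 680 − (101 + 73 + 157 + 129) gives (3,1) = 220.
From column 4, 680 − (185 + 122 + 66 + 213) gives (3,4) = 94.

94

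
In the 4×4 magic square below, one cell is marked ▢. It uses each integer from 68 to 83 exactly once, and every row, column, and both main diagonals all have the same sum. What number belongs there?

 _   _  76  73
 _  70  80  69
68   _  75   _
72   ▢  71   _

The entries are 68 through 83, which sum to 1208, so each line sums to 1208/4 = 302.
Row 2: 70 + 80 + 69 + ? = 302, so (2,1) = 83.
From column 1, 302 − (83 + 68 + 72) gives (1,1) = 79.
Main diagonal must total 302; the given cells sum to 224, so (4,4) = 78.
From anti-diagonal, 302 − (73 + 80 + 72) gives (3,2) = 77.
Row 1 needs 302; the known cells sum to 228, so (1,2) = 74.
Row 3 must total 302; the given cells sum to 220, so (3,4) = 82.
Row 4 needs 302; the known cells sum to 221, so (4,2) = 81.

81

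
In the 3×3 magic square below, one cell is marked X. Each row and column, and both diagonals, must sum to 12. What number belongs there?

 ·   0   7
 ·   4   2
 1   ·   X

3

From row 1, 12 − (0 + 7) gives (1,1) = 5.
Row 2 needs 12; the known cells sum to 6, so (2,1) = 6.
Column 2: 0 + 4 + ? = 12, so (3,2) = 8.
From column 3, 12 − (7 + 2) gives (3,3) = 3.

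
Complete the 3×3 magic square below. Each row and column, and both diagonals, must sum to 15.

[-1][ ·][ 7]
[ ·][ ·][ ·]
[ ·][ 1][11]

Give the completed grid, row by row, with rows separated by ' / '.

-1 9 7 / 13 5 -3 / 3 1 11

The remaining cell in row 1 is (1,2) = 15 − 6 = 9.
Row 3 needs 15; the known cells sum to 12, so (3,1) = 3.
Column 1: -1 + 3 + ? = 15, so (2,1) = 13.
From column 2, 15 − (9 + 1) gives (2,2) = 5.
Column 3: 7 + 11 + ? = 15, so (2,3) = -3.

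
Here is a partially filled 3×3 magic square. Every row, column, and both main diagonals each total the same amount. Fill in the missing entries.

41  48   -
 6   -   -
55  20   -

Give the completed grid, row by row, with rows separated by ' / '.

Column 1 is already complete: 41 + 6 + 55 = 102, so that is the magic constant.
Row 1 needs 102; the known cells sum to 89, so (1,3) = 13.
Row 3 needs 102; the known cells sum to 75, so (3,3) = 27.
The remaining cell in column 2 is (2,2) = 102 − 68 = 34.
Column 3: 13 + 27 + ? = 102, so (2,3) = 62.

41 48 13 / 6 34 62 / 55 20 27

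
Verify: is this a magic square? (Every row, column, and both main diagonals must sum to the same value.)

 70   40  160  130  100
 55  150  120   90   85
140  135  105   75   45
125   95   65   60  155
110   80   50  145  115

Yes

Row 1: 70 + 40 + 160 + 130 + 100 = 500.
Row 2: 55 + 150 + 120 + 90 + 85 = 500.
Row 3: 140 + 135 + 105 + 75 + 45 = 500.
Row 4: 125 + 95 + 65 + 60 + 155 = 500.
Row 5: 110 + 80 + 50 + 145 + 115 = 500.
Column 1: 70 + 55 + 140 + 125 + 110 = 500.
Column 2: 40 + 150 + 135 + 95 + 80 = 500.
Column 3: 160 + 120 + 105 + 65 + 50 = 500.
Column 4: 130 + 90 + 75 + 60 + 145 = 500.
Column 5: 100 + 85 + 45 + 155 + 115 = 500.
Main diagonal: 70 + 150 + 105 + 60 + 115 = 500.
Anti-diagonal: 100 + 90 + 105 + 95 + 110 = 500.
All lines sum to 500.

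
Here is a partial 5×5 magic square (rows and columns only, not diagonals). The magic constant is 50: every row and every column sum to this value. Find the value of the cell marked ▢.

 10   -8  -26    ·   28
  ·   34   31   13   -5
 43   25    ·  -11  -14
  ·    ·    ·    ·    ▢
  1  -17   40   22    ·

Using row 1: 10 + (-8) + (-26) + 28 + ? → (1,4) = 50 − 4 = 46.
Row 2: 34 + 31 + 13 + (-5) + ? = 50, so (2,1) = -23.
Row 3: 43 + 25 + (-11) + (-14) + ? = 50, so (3,3) = 7.
From row 5, 50 − (1 + (-17) + 40 + 22) gives (5,5) = 4.
Column 1 needs 50; the known cells sum to 31, so (4,1) = 19.
Column 2: -8 + 34 + 25 + (-17) + ? = 50, so (4,2) = 16.
The remaining cell in column 3 is (4,3) = 50 − 52 = -2.
Column 4: 46 + 13 + (-11) + 22 + ? = 50, so (4,4) = -20.
Column 5: 28 + (-5) + (-14) + 4 + ? = 50, so (4,5) = 37.

37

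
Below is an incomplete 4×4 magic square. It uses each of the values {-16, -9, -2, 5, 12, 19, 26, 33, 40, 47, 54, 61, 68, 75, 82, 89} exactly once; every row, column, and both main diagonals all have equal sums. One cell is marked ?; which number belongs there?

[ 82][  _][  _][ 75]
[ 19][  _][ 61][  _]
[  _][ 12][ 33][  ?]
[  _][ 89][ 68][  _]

The 16 entries sum to 584, so each line sums to 584/4 = 146.
From column 3, 146 − (61 + 33 + 68) gives (1,3) = -16.
From anti-diagonal, 146 − (75 + 61 + 12) gives (4,1) = -2.
Row 1 needs 146; the known cells sum to 141, so (1,2) = 5.
Row 4: -2 + 89 + 68 + ? = 146, so (4,4) = -9.
Column 1 must total 146; the given cells sum to 99, so (3,1) = 47.
Using column 2: 5 + 12 + 89 + ? → (2,2) = 146 − 106 = 40.
From row 2, 146 − (19 + 40 + 61) gives (2,4) = 26.
The remaining cell in row 3 is (3,4) = 146 − 92 = 54.

54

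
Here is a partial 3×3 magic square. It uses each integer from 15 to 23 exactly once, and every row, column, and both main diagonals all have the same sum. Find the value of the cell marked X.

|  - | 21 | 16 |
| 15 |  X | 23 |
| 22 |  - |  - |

19

The entries are 15 through 23, which sum to 171, so each line sums to 171/3 = 57.
Row 1 needs 57; the known cells sum to 37, so (1,1) = 20.
The remaining cell in row 2 is (2,2) = 57 − 38 = 19.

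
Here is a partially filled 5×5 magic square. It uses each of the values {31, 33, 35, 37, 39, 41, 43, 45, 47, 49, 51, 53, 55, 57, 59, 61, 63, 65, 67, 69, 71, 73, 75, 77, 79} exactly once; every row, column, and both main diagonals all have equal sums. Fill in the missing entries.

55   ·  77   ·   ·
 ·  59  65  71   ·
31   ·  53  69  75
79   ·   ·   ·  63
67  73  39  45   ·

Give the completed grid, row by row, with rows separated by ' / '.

The 25 entries sum to 1375, so each line sums to 1375/5 = 275.
Row 3 needs 275; the known cells sum to 228, so (3,2) = 47.
From row 5, 275 − (67 + 73 + 39 + 45) gives (5,5) = 51.
From column 1, 275 − (55 + 31 + 79 + 67) gives (2,1) = 43.
The remaining cell in column 3 is (4,3) = 275 − 234 = 41.
Main diagonal: 55 + 59 + 53 + 51 + ? = 275, so (4,4) = 57.
The remaining cell in row 2 is (2,5) = 275 − 238 = 37.
Row 4: 79 + 41 + 57 + 63 + ? = 275, so (4,2) = 35.
From column 2, 275 − (59 + 47 + 35 + 73) gives (1,2) = 61.
Column 4: 71 + 69 + 57 + 45 + ? = 275, so (1,4) = 33.
Using column 5: 37 + 75 + 63 + 51 + ? → (1,5) = 275 − 226 = 49.

55 61 77 33 49 / 43 59 65 71 37 / 31 47 53 69 75 / 79 35 41 57 63 / 67 73 39 45 51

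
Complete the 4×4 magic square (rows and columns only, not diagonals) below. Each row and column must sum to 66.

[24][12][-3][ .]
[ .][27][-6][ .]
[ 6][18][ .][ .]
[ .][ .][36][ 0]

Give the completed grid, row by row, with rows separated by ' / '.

Row 1: 24 + 12 + (-3) + ? = 66, so (1,4) = 33.
Using column 2: 12 + 27 + 18 + ? → (4,2) = 66 − 57 = 9.
The remaining cell in column 3 is (3,3) = 66 − 27 = 39.
From row 3, 66 − (6 + 18 + 39) gives (3,4) = 3.
Row 4 needs 66; the known cells sum to 45, so (4,1) = 21.
The remaining cell in column 1 is (2,1) = 66 − 51 = 15.
Column 4 must total 66; the given cells sum to 36, so (2,4) = 30.

24 12 -3 33 / 15 27 -6 30 / 6 18 39 3 / 21 9 36 0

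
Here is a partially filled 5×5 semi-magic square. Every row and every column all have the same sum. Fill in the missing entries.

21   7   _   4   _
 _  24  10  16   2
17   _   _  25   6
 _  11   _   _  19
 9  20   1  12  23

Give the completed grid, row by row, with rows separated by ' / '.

21 7 18 4 15 / 13 24 10 16 2 / 17 3 14 25 6 / 5 11 22 8 19 / 9 20 1 12 23

Row 5 is already complete: 9 + 20 + 1 + 12 + 23 = 65, so that is the magic constant.
Row 2 must total 65; the given cells sum to 52, so (2,1) = 13.
From column 1, 65 − (21 + 13 + 17 + 9) gives (4,1) = 5.
The remaining cell in column 2 is (3,2) = 65 − 62 = 3.
Using column 4: 4 + 16 + 25 + 12 + ? → (4,4) = 65 − 57 = 8.
Column 5 needs 65; the known cells sum to 50, so (1,5) = 15.
The remaining cell in row 1 is (1,3) = 65 − 47 = 18.
Row 3: 17 + 3 + 25 + 6 + ? = 65, so (3,3) = 14.
Using row 4: 5 + 11 + 8 + 19 + ? → (4,3) = 65 − 43 = 22.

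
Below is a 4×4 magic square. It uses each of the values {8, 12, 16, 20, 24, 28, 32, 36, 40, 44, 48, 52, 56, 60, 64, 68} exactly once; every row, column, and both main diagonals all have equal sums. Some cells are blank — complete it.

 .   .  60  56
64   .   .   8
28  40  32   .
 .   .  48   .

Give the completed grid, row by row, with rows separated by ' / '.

The 16 entries sum to 608, so each line sums to 608/4 = 152.
Row 3 must total 152; the given cells sum to 100, so (3,4) = 52.
Column 3 needs 152; the known cells sum to 140, so (2,3) = 12.
Column 4 needs 152; the known cells sum to 116, so (4,4) = 36.
From anti-diagonal, 152 − (56 + 12 + 40) gives (4,1) = 44.
Row 2: 64 + 12 + 8 + ? = 152, so (2,2) = 68.
Using row 4: 44 + 48 + 36 + ? → (4,2) = 152 − 128 = 24.
Column 1: 64 + 28 + 44 + ? = 152, so (1,1) = 16.
The remaining cell in column 2 is (1,2) = 152 − 132 = 20.

16 20 60 56 / 64 68 12 8 / 28 40 32 52 / 44 24 48 36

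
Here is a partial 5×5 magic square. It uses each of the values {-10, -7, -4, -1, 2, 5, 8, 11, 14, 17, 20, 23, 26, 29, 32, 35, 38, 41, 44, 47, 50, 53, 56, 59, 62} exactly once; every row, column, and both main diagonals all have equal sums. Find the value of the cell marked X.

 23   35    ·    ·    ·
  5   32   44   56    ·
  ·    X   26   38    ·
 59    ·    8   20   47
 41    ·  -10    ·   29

The 25 entries sum to 650, so each line sums to 650/5 = 130.
The remaining cell in row 2 is (2,5) = 130 − 137 = -7.
Row 4 needs 130; the known cells sum to 134, so (4,2) = -4.
The remaining cell in column 1 is (3,1) = 130 − 128 = 2.
From column 3, 130 − (44 + 26 + 8 + (-10)) gives (1,3) = 62.
Anti-diagonal must total 130; the given cells sum to 119, so (1,5) = 11.
Row 1 needs 130; the known cells sum to 131, so (1,4) = -1.
The remaining cell in column 4 is (5,4) = 130 − 113 = 17.
Column 5: 11 + (-7) + 47 + 29 + ? = 130, so (3,5) = 50.
The remaining cell in row 3 is (3,2) = 130 − 116 = 14.

14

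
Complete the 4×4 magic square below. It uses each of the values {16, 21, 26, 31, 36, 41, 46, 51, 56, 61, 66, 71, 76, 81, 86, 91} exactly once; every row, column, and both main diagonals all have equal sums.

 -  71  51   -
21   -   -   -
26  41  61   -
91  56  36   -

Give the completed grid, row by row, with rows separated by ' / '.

76 71 51 16 / 21 46 66 81 / 26 41 61 86 / 91 56 36 31

The 16 entries sum to 856, so each line sums to 856/4 = 214.
Using row 3: 26 + 41 + 61 + ? → (3,4) = 214 − 128 = 86.
Row 4 must total 214; the given cells sum to 183, so (4,4) = 31.
Column 1: 21 + 26 + 91 + ? = 214, so (1,1) = 76.
From column 2, 214 − (71 + 41 + 56) gives (2,2) = 46.
Column 3 needs 214; the known cells sum to 148, so (2,3) = 66.
Anti-diagonal: 66 + 41 + 91 + ? = 214, so (1,4) = 16.
Row 2 needs 214; the known cells sum to 133, so (2,4) = 81.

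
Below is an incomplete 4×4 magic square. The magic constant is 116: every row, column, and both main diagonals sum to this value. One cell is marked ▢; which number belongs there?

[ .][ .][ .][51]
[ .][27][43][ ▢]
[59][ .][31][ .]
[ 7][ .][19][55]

Using row 4: 7 + 19 + 55 + ? → (4,2) = 116 − 81 = 35.
Column 3 needs 116; the known cells sum to 93, so (1,3) = 23.
Using main diagonal: 27 + 31 + 55 + ? → (1,1) = 116 − 113 = 3.
Anti-diagonal must total 116; the given cells sum to 101, so (3,2) = 15.
Row 1 needs 116; the known cells sum to 77, so (1,2) = 39.
The remaining cell in row 3 is (3,4) = 116 − 105 = 11.
Using column 1: 3 + 59 + 7 + ? → (2,1) = 116 − 69 = 47.
Column 4 must total 116; the given cells sum to 117, so (2,4) = -1.

-1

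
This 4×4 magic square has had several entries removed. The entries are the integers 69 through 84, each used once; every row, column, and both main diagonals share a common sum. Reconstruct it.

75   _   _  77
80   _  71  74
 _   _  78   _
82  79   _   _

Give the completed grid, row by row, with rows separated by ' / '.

The entries are 69 through 84, which sum to 1224, so each line sums to 1224/4 = 306.
Row 2 needs 306; the known cells sum to 225, so (2,2) = 81.
Column 1: 75 + 80 + 82 + ? = 306, so (3,1) = 69.
Main diagonal: 75 + 81 + 78 + ? = 306, so (4,4) = 72.
Anti-diagonal: 77 + 71 + 82 + ? = 306, so (3,2) = 76.
Row 3: 69 + 76 + 78 + ? = 306, so (3,4) = 83.
Row 4 must total 306; the given cells sum to 233, so (4,3) = 73.
Column 2 must total 306; the given cells sum to 236, so (1,2) = 70.
Using column 3: 71 + 78 + 73 + ? → (1,3) = 306 − 222 = 84.

75 70 84 77 / 80 81 71 74 / 69 76 78 83 / 82 79 73 72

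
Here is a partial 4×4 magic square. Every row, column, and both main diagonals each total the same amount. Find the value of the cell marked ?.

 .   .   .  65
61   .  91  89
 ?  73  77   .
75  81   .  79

Anti-diagonal is complete and sums to 304; that is the magic constant.
Row 2 must total 304; the given cells sum to 241, so (2,2) = 63.
Using row 4: 75 + 81 + 79 + ? → (4,3) = 304 − 235 = 69.
Using column 2: 63 + 73 + 81 + ? → (1,2) = 304 − 217 = 87.
From column 3, 304 − (91 + 77 + 69) gives (1,3) = 67.
Column 4: 65 + 89 + 79 + ? = 304, so (3,4) = 71.
From main diagonal, 304 − (63 + 77 + 79) gives (1,1) = 85.
Row 3 needs 304; the known cells sum to 221, so (3,1) = 83.

83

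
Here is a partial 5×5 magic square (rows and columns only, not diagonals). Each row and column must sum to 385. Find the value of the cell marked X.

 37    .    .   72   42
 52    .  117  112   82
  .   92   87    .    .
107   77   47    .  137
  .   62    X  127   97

Row 2 must total 385; the given cells sum to 363, so (2,2) = 22.
Using row 4: 107 + 77 + 47 + 137 + ? → (4,4) = 385 − 368 = 17.
Using column 2: 22 + 92 + 77 + 62 + ? → (1,2) = 385 − 253 = 132.
Column 4 must total 385; the given cells sum to 328, so (3,4) = 57.
Column 5: 42 + 82 + 137 + 97 + ? = 385, so (3,5) = 27.
Row 1: 37 + 132 + 72 + 42 + ? = 385, so (1,3) = 102.
Row 3 needs 385; the known cells sum to 263, so (3,1) = 122.
Using column 1: 37 + 52 + 122 + 107 + ? → (5,1) = 385 − 318 = 67.
Column 3: 102 + 117 + 87 + 47 + ? = 385, so (5,3) = 32.

32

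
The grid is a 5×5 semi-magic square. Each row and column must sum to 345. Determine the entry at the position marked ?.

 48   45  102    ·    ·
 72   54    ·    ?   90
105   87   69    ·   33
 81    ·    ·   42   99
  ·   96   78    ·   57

Using row 3: 105 + 87 + 69 + 33 + ? → (3,4) = 345 − 294 = 51.
Column 1: 48 + 72 + 105 + 81 + ? = 345, so (5,1) = 39.
The remaining cell in column 2 is (4,2) = 345 − 282 = 63.
Column 5 needs 345; the known cells sum to 279, so (1,5) = 66.
Row 1: 48 + 45 + 102 + 66 + ? = 345, so (1,4) = 84.
Row 4 needs 345; the known cells sum to 285, so (4,3) = 60.
Using row 5: 39 + 96 + 78 + 57 + ? → (5,4) = 345 − 270 = 75.
Column 3 must total 345; the given cells sum to 309, so (2,3) = 36.
Column 4 must total 345; the given cells sum to 252, so (2,4) = 93.

93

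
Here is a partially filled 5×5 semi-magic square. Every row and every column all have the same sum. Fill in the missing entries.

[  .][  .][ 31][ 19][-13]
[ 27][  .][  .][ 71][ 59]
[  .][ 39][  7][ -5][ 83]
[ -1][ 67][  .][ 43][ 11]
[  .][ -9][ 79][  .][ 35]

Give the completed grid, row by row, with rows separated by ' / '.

75 63 31 19 -13 / 27 15 3 71 59 / 51 39 7 -5 83 / -1 67 55 43 11 / 23 -9 79 47 35

Column 5 is already complete: -13 + 59 + 83 + 11 + 35 = 175, so that is the magic constant.
Row 3 needs 175; the known cells sum to 124, so (3,1) = 51.
Row 4: -1 + 67 + 43 + 11 + ? = 175, so (4,3) = 55.
The remaining cell in column 3 is (2,3) = 175 − 172 = 3.
Column 4 needs 175; the known cells sum to 128, so (5,4) = 47.
The remaining cell in row 2 is (2,2) = 175 − 160 = 15.
Row 5 needs 175; the known cells sum to 152, so (5,1) = 23.
Column 1 needs 175; the known cells sum to 100, so (1,1) = 75.
Column 2: 15 + 39 + 67 + (-9) + ? = 175, so (1,2) = 63.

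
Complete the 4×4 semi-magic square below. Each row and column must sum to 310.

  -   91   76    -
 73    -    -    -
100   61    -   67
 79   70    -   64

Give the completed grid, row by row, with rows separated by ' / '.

Row 3: 100 + 61 + 67 + ? = 310, so (3,3) = 82.
Using row 4: 79 + 70 + 64 + ? → (4,3) = 310 − 213 = 97.
From column 1, 310 − (73 + 100 + 79) gives (1,1) = 58.
Column 2: 91 + 61 + 70 + ? = 310, so (2,2) = 88.
Using column 3: 76 + 82 + 97 + ? → (2,3) = 310 − 255 = 55.
The remaining cell in row 1 is (1,4) = 310 − 225 = 85.
Row 2 needs 310; the known cells sum to 216, so (2,4) = 94.

58 91 76 85 / 73 88 55 94 / 100 61 82 67 / 79 70 97 64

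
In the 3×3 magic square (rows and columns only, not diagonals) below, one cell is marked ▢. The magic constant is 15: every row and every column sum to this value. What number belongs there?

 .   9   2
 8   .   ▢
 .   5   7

6

Row 1 needs 15; the known cells sum to 11, so (1,1) = 4.
The remaining cell in row 3 is (3,1) = 15 − 12 = 3.
Using column 2: 9 + 5 + ? → (2,2) = 15 − 14 = 1.
The remaining cell in column 3 is (2,3) = 15 − 9 = 6.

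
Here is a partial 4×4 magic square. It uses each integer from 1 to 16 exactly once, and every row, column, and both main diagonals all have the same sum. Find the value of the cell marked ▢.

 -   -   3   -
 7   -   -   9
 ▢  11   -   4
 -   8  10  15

14

The entries are 1 through 16, which sum to 136, so each line sums to 136/4 = 34.
Row 4 must total 34; the given cells sum to 33, so (4,1) = 1.
Column 4: 9 + 4 + 15 + ? = 34, so (1,4) = 6.
Anti-diagonal: 6 + 11 + 1 + ? = 34, so (2,3) = 16.
Using row 2: 7 + 16 + 9 + ? → (2,2) = 34 − 32 = 2.
Using column 2: 2 + 11 + 8 + ? → (1,2) = 34 − 21 = 13.
Using column 3: 3 + 16 + 10 + ? → (3,3) = 34 − 29 = 5.
Main diagonal: 2 + 5 + 15 + ? = 34, so (1,1) = 12.
Row 3 needs 34; the known cells sum to 20, so (3,1) = 14.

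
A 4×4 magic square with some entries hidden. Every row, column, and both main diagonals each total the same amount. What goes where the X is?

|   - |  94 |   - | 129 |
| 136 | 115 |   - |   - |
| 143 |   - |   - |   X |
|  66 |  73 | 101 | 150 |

59

Row 4 is complete and sums to 390; that is the magic constant.
From column 1, 390 − (136 + 143 + 66) gives (1,1) = 45.
Column 2 must total 390; the given cells sum to 282, so (3,2) = 108.
Main diagonal needs 390; the known cells sum to 310, so (3,3) = 80.
The remaining cell in anti-diagonal is (2,3) = 390 − 303 = 87.
The remaining cell in row 1 is (1,3) = 390 − 268 = 122.
The remaining cell in row 2 is (2,4) = 390 − 338 = 52.
Row 3: 143 + 108 + 80 + ? = 390, so (3,4) = 59.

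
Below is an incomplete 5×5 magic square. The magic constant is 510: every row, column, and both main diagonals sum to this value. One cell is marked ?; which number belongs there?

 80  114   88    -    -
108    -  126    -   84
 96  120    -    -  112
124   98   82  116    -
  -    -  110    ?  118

Row 4 needs 510; the known cells sum to 420, so (4,5) = 90.
Column 1 must total 510; the given cells sum to 408, so (5,1) = 102.
Column 3: 88 + 126 + 82 + 110 + ? = 510, so (3,3) = 104.
Column 5: 84 + 112 + 90 + 118 + ? = 510, so (1,5) = 106.
Main diagonal needs 510; the known cells sum to 418, so (2,2) = 92.
Using anti-diagonal: 106 + 104 + 98 + 102 + ? → (2,4) = 510 − 410 = 100.
Row 1: 80 + 114 + 88 + 106 + ? = 510, so (1,4) = 122.
From row 3, 510 − (96 + 120 + 104 + 112) gives (3,4) = 78.
Column 2: 114 + 92 + 120 + 98 + ? = 510, so (5,2) = 86.
From column 4, 510 − (122 + 100 + 78 + 116) gives (5,4) = 94.

94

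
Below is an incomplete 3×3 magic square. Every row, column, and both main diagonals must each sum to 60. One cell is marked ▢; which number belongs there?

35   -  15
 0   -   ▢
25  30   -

From row 1, 60 − (35 + 15) gives (1,2) = 10.
Using row 3: 25 + 30 + ? → (3,3) = 60 − 55 = 5.
The remaining cell in column 2 is (2,2) = 60 − 40 = 20.
Using column 3: 15 + 5 + ? → (2,3) = 60 − 20 = 40.

40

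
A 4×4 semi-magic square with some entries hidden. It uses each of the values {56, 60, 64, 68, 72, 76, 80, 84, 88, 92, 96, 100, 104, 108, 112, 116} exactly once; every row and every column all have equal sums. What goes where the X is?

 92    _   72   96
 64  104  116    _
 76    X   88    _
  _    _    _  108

The 16 entries sum to 1376, so each line sums to 1376/4 = 344.
Row 1: 92 + 72 + 96 + ? = 344, so (1,2) = 84.
From row 2, 344 − (64 + 104 + 116) gives (2,4) = 60.
The remaining cell in column 1 is (4,1) = 344 − 232 = 112.
Column 3 must total 344; the given cells sum to 276, so (4,3) = 68.
Using column 4: 96 + 60 + 108 + ? → (3,4) = 344 − 264 = 80.
Row 3 must total 344; the given cells sum to 244, so (3,2) = 100.

100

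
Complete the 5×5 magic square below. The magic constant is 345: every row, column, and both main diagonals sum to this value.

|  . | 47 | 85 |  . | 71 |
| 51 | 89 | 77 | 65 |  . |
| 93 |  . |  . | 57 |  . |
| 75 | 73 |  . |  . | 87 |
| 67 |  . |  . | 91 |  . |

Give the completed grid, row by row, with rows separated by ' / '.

From row 2, 345 − (51 + 89 + 77 + 65) gives (2,5) = 63.
Using column 1: 51 + 93 + 75 + 67 + ? → (1,1) = 345 − 286 = 59.
Anti-diagonal must total 345; the given cells sum to 276, so (3,3) = 69.
From row 1, 345 − (59 + 47 + 85 + 71) gives (1,4) = 83.
Using column 4: 83 + 65 + 57 + 91 + ? → (4,4) = 345 − 296 = 49.
Main diagonal: 59 + 89 + 69 + 49 + ? = 345, so (5,5) = 79.
The remaining cell in row 4 is (4,3) = 345 − 284 = 61.
From column 3, 345 − (85 + 77 + 69 + 61) gives (5,3) = 53.
The remaining cell in column 5 is (3,5) = 345 − 300 = 45.
Row 3 must total 345; the given cells sum to 264, so (3,2) = 81.
Row 5 must total 345; the given cells sum to 290, so (5,2) = 55.

59 47 85 83 71 / 51 89 77 65 63 / 93 81 69 57 45 / 75 73 61 49 87 / 67 55 53 91 79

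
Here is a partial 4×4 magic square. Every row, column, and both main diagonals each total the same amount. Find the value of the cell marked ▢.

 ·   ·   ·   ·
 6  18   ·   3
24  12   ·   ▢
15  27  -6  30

Row 4 is complete and sums to 66; that is the magic constant.
From row 2, 66 − (6 + 18 + 3) gives (2,3) = 39.
Column 1: 6 + 24 + 15 + ? = 66, so (1,1) = 21.
Column 2 must total 66; the given cells sum to 57, so (1,2) = 9.
Main diagonal must total 66; the given cells sum to 69, so (3,3) = -3.
Anti-diagonal: 39 + 12 + 15 + ? = 66, so (1,4) = 0.
Row 1 needs 66; the known cells sum to 30, so (1,3) = 36.
Using row 3: 24 + 12 + (-3) + ? → (3,4) = 66 − 33 = 33.

33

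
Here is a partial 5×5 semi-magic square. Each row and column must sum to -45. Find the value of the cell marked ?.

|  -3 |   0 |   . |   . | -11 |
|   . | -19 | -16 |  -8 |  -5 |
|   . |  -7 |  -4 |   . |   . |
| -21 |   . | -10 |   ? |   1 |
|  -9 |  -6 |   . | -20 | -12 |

-2

From row 2, -45 − (-19 + (-16) + (-8) + (-5)) gives (2,1) = 3.
Row 5 needs -45; the known cells sum to -47, so (5,3) = 2.
From column 1, -45 − (-3 + 3 + (-21) + (-9)) gives (3,1) = -15.
The remaining cell in column 2 is (4,2) = -45 − (-32) = -13.
Column 3 must total -45; the given cells sum to -28, so (1,3) = -17.
From column 5, -45 − (-11 + (-5) + 1 + (-12)) gives (3,5) = -18.
Row 1 needs -45; the known cells sum to -31, so (1,4) = -14.
Row 3: -15 + (-7) + (-4) + (-18) + ? = -45, so (3,4) = -1.
From row 4, -45 − (-21 + (-13) + (-10) + 1) gives (4,4) = -2.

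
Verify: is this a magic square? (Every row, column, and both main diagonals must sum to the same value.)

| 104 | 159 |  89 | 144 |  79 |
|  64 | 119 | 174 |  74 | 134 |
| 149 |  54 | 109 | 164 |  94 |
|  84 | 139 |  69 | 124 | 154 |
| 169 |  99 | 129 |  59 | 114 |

Row 1: 104 + 159 + 89 + 144 + 79 = 575.
Row 2: 64 + 119 + 174 + 74 + 134 = 565.
Row 3: 149 + 54 + 109 + 164 + 94 = 570.
Row 4: 84 + 139 + 69 + 124 + 154 = 570.
Row 5: 169 + 99 + 129 + 59 + 114 = 570.
Column 1: 104 + 64 + 149 + 84 + 169 = 570.
Column 2: 159 + 119 + 54 + 139 + 99 = 570.
Column 3: 89 + 174 + 109 + 69 + 129 = 570.
Column 4: 144 + 74 + 164 + 124 + 59 = 565.
Column 5: 79 + 134 + 94 + 154 + 114 = 575.
Main diagonal: 104 + 119 + 109 + 124 + 114 = 570.
Anti-diagonal: 79 + 74 + 109 + 139 + 169 = 570.

No — column 5 sums to 575 but row 2 sums to 565.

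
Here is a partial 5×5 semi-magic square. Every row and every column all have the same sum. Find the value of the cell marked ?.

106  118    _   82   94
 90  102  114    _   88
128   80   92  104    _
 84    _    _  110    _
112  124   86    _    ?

100

Column 1 is complete and sums to 520; that is the magic constant.
Row 1: 106 + 118 + 82 + 94 + ? = 520, so (1,3) = 120.
Row 2 needs 520; the known cells sum to 394, so (2,4) = 126.
Row 3 needs 520; the known cells sum to 404, so (3,5) = 116.
Column 2: 118 + 102 + 80 + 124 + ? = 520, so (4,2) = 96.
Column 3: 120 + 114 + 92 + 86 + ? = 520, so (4,3) = 108.
From column 4, 520 − (82 + 126 + 104 + 110) gives (5,4) = 98.
The remaining cell in row 4 is (4,5) = 520 − 398 = 122.
The remaining cell in row 5 is (5,5) = 520 − 420 = 100.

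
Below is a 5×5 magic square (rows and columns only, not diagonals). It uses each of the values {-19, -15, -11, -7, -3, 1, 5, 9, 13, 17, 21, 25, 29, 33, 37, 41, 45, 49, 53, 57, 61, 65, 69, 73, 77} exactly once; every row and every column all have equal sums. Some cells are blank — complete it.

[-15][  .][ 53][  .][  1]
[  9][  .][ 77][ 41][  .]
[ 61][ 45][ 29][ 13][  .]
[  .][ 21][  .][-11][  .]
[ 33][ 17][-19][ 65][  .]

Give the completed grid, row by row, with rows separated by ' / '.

-15 69 53 37 1 / 9 -7 77 41 25 / 61 45 29 13 -3 / 57 21 5 -11 73 / 33 17 -19 65 49

The 25 entries sum to 725, so each line sums to 725/5 = 145.
Row 3 needs 145; the known cells sum to 148, so (3,5) = -3.
Using row 5: 33 + 17 + (-19) + 65 + ? → (5,5) = 145 − 96 = 49.
Column 1: -15 + 9 + 61 + 33 + ? = 145, so (4,1) = 57.
Column 3 needs 145; the known cells sum to 140, so (4,3) = 5.
Column 4 needs 145; the known cells sum to 108, so (1,4) = 37.
Row 1: -15 + 53 + 37 + 1 + ? = 145, so (1,2) = 69.
Using row 4: 57 + 21 + 5 + (-11) + ? → (4,5) = 145 − 72 = 73.
Column 2: 69 + 45 + 21 + 17 + ? = 145, so (2,2) = -7.
The remaining cell in column 5 is (2,5) = 145 − 120 = 25.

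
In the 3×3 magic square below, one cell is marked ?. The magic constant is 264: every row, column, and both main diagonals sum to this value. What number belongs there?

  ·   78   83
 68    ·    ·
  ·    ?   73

From row 1, 264 − (78 + 83) gives (1,1) = 103.
Column 1 needs 264; the known cells sum to 171, so (3,1) = 93.
From column 3, 264 − (83 + 73) gives (2,3) = 108.
The remaining cell in main diagonal is (2,2) = 264 − 176 = 88.
The remaining cell in row 3 is (3,2) = 264 − 166 = 98.

98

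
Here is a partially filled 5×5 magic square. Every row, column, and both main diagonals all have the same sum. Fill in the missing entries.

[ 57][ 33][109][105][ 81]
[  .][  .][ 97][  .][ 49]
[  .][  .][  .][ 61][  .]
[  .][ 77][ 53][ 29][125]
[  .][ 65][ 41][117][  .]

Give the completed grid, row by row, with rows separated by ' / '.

Row 1 is already complete: 57 + 33 + 109 + 105 + 81 = 385, so that is the magic constant.
Row 4 must total 385; the given cells sum to 284, so (4,1) = 101.
The remaining cell in column 3 is (3,3) = 385 − 300 = 85.
From column 4, 385 − (105 + 61 + 29 + 117) gives (2,4) = 73.
Using anti-diagonal: 81 + 73 + 85 + 77 + ? → (5,1) = 385 − 316 = 69.
Row 5 needs 385; the known cells sum to 292, so (5,5) = 93.
Column 5 must total 385; the given cells sum to 348, so (3,5) = 37.
Using main diagonal: 57 + 85 + 29 + 93 + ? → (2,2) = 385 − 264 = 121.
Row 2 needs 385; the known cells sum to 340, so (2,1) = 45.
Column 1 needs 385; the known cells sum to 272, so (3,1) = 113.
From column 2, 385 − (33 + 121 + 77 + 65) gives (3,2) = 89.

57 33 109 105 81 / 45 121 97 73 49 / 113 89 85 61 37 / 101 77 53 29 125 / 69 65 41 117 93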